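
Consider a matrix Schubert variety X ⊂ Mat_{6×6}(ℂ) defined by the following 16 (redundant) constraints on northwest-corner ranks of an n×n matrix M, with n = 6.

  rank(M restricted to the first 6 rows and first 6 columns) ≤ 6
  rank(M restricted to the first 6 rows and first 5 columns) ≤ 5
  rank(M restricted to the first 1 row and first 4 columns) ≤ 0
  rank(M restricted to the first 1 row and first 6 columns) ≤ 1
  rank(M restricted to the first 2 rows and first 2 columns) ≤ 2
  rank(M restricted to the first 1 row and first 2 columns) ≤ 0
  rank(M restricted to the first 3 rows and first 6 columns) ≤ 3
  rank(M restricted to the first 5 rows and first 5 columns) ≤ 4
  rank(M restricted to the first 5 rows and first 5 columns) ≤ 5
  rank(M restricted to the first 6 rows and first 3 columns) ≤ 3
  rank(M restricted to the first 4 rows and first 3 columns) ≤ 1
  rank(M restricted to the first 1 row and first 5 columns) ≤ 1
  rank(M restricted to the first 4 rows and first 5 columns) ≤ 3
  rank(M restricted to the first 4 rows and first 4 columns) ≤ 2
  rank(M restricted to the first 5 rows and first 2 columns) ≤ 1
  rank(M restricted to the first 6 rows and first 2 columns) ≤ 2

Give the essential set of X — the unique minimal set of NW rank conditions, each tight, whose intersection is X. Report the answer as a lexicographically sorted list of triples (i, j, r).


Reconstructing r_w from the 16 given conditions:

  i=1: 0 | 0 | 0 | 0 | 1 | 1
  i=2: 1 | 1 | 1 | 1 | 2 | 2
  i=3: 1 | 1 | 1 | 2 | 3 | 3
  i=4: 1 | 1 | 1 | 2 | 3 | 4
  i=5: 1 | 1 | 2 | 3 | 4 | 5
  i=6: 1 | 2 | 3 | 4 | 5 | 6

hence w(1..6) = (5, 1, 4, 6, 3, 2).

D(w) has 9 cells with 3 SE-corners; essential set:

[(1, 4, 0), (4, 3, 1), (5, 2, 1)]


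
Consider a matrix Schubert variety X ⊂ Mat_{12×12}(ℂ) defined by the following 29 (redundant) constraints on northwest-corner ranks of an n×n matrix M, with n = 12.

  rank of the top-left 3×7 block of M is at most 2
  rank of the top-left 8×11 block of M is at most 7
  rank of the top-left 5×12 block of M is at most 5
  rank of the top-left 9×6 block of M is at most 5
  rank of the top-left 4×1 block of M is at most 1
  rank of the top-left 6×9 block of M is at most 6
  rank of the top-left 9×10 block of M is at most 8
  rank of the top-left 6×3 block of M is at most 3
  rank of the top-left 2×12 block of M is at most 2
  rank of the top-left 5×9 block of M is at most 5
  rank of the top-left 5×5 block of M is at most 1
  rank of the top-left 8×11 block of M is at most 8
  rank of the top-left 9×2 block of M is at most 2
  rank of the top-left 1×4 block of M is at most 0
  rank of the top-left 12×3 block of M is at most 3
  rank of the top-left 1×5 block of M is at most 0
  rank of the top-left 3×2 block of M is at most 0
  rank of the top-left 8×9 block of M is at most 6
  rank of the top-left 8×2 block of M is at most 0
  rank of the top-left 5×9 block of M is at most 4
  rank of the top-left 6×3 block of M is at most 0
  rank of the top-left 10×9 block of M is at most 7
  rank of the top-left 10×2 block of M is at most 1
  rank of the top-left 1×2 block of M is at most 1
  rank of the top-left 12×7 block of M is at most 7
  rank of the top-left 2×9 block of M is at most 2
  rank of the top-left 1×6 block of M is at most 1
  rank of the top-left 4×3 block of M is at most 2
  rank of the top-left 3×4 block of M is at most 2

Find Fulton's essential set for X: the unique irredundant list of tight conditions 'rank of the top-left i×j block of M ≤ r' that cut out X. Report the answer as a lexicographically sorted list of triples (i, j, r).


Computing R[i][j] = min implied NW-rank bound (n=12, 29 conditions):

  i=1: 0, 0, 0, 0, 0, 1, 1, 1, 1, 1, 1, 1
  i=2: 0, 0, 0, 1, 1, 2, 2, 2, 2, 2, 2, 2
  i=3: 0, 0, 0, 1, 1, 2, 2, 3, 3, 3, 3, 3
  i=4: 0, 0, 0, 1, 1, 2, 3, 4, 4, 4, 4, 4
  i=5: 0, 0, 0, 1, 1, 2, 3, 4, 4, 5, 5, 5
  i=6: 0, 0, 0, 1, 2, 3, 4, 5, 5, 6, 6, 6
  i=7: 0, 0, 1, 2, 3, 4, 5, 6, 6, 7, 7, 7
  i=8: 0, 0, 1, 2, 3, 4, 5, 6, 6, 7, 7, 8
  i=9: 1, 1, 2, 3, 4, 5, 6, 7, 7, 8, 8, 9
  i=10: 1, 1, 2, 3, 4, 5, 6, 7, 7, 8, 9, 10
  i=11: 1, 2, 3, 4, 5, 6, 7, 8, 8, 9, 10, 11
  i=12: 1, 2, 3, 4, 5, 6, 7, 8, 9, 10, 11, 12

reading off 1-entries of Δ²R: w = (6, 4, 8, 7, 10, 5, 3, 12, 1, 11, 2, 9).

Fulton essential set (10 of the 33 Rothe cells):

[(1, 5, 0), (3, 7, 2), (5, 5, 1), (5, 9, 4), (6, 3, 0), (8, 2, 0), (8, 9, 6), (8, 11, 7), (10, 2, 1), (10, 9, 7)]


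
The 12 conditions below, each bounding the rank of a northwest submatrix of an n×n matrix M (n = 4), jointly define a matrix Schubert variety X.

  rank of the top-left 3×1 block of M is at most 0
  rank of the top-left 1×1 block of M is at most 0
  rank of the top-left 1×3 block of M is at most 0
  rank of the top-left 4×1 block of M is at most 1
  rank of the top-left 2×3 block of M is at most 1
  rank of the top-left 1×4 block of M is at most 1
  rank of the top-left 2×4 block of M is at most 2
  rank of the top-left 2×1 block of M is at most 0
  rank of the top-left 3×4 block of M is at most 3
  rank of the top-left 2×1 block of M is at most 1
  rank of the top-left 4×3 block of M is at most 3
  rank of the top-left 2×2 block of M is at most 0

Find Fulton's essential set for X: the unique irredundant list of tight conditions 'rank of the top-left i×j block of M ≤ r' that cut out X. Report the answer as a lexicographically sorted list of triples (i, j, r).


Propagating the 12 rank bounds to every northwest block:

  0, 0, 0, 1
  0, 0, 1, 2
  0, 1, 2, 3
  1, 2, 3, 4

the unique w with this rank table is (4, 3, 2, 1).

Fulton essential set (3 of the 6 Rothe cells):

[(1, 3, 0), (2, 2, 0), (3, 1, 0)]


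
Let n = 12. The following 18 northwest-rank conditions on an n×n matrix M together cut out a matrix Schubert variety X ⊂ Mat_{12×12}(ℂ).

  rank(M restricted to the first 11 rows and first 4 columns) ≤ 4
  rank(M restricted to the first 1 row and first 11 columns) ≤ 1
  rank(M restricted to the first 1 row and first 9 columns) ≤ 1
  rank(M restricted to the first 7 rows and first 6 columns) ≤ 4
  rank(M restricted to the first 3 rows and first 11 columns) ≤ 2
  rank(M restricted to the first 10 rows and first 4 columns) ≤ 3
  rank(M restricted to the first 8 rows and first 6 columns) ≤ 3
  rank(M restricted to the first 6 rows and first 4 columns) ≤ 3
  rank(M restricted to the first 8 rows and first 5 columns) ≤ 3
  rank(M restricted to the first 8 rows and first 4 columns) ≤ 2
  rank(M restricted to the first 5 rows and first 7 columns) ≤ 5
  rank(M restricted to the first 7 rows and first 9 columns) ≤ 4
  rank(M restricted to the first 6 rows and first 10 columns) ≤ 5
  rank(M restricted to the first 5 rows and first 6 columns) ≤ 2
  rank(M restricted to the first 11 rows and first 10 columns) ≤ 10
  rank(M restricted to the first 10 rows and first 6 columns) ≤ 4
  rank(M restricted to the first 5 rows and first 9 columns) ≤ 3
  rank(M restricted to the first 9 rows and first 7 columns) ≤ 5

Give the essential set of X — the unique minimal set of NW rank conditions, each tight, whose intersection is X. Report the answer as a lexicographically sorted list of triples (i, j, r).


Propagating the 18 rank bounds to every northwest block:

  row 1: 1 | 1 | 1 | 1 | 1 | 1 | 1 | 1 | 1 | 1 | 1 | 1
  row 2: 1 | 2 | 2 | 2 | 2 | 2 | 2 | 2 | 2 | 2 | 2 | 2
  row 3: 1 | 2 | 2 | 2 | 2 | 2 | 2 | 2 | 2 | 2 | 2 | 3
  row 4: 1 | 2 | 2 | 2 | 2 | 2 | 3 | 3 | 3 | 3 | 3 | 4
  row 5: 1 | 2 | 2 | 2 | 2 | 2 | 3 | 3 | 3 | 4 | 4 | 5
  row 6: 1 | 2 | 2 | 2 | 3 | 3 | 4 | 4 | 4 | 5 | 5 | 6
  row 7: 1 | 2 | 2 | 2 | 3 | 3 | 4 | 4 | 4 | 5 | 6 | 7
  row 8: 1 | 2 | 2 | 2 | 3 | 3 | 4 | 5 | 5 | 6 | 7 | 8
  row 9: 1 | 2 | 3 | 3 | 4 | 4 | 5 | 6 | 6 | 7 | 8 | 9
  row 10: 1 | 2 | 3 | 3 | 4 | 4 | 5 | 6 | 7 | 8 | 9 | 10
  row 11: 1 | 2 | 3 | 4 | 5 | 5 | 6 | 7 | 8 | 9 | 10 | 11
  row 12: 1 | 2 | 3 | 4 | 5 | 6 | 7 | 8 | 9 | 10 | 11 | 12

second differences of R give the permutation w = (1, 2, 12, 7, 10, 5, 11, 8, 3, 9, 4, 6).

8 SE-corners of the 31-cell Rothe diagram give Ess(w):

[(3, 11, 2), (5, 6, 2), (5, 9, 3), (7, 9, 4), (8, 4, 2), (8, 6, 3), (10, 4, 3), (10, 6, 4)]


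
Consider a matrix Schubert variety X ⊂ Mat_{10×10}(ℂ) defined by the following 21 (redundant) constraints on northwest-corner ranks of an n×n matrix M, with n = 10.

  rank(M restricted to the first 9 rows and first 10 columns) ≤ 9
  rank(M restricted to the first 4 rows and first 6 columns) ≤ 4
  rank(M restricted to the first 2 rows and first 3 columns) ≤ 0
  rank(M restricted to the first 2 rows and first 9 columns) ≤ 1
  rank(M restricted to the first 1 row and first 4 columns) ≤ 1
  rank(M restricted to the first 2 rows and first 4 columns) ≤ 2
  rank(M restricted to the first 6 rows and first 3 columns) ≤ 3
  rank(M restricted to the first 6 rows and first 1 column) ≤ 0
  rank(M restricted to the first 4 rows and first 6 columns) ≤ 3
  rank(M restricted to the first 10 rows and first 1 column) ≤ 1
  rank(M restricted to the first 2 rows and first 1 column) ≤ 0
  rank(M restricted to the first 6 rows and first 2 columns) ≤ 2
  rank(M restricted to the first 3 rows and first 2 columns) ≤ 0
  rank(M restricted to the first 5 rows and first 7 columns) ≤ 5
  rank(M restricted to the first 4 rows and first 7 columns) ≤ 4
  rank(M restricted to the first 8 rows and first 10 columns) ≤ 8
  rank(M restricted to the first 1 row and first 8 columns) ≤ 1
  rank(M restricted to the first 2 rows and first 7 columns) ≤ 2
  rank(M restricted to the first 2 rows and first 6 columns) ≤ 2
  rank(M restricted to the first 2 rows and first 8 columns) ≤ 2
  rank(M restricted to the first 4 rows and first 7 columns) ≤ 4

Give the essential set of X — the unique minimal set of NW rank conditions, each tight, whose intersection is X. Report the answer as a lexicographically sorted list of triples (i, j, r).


Reconstructing r_w from the 21 given conditions:

  R[1]: 0 0 0 1 1 1 1 1 1 1
  R[2]: 0 0 0 1 1 1 1 1 1 2
  R[3]: 0 0 1 2 2 2 2 2 2 3
  R[4]: 0 1 2 3 3 3 3 3 3 4
  R[5]: 0 1 2 3 4 4 4 4 4 5
  R[6]: 0 1 2 3 4 5 5 5 5 6
  R[7]: 1 2 3 4 5 6 6 6 6 7
  R[8]: 1 2 3 4 5 6 7 7 7 8
  R[9]: 1 2 3 4 5 6 7 8 8 9
  R[10]: 1 2 3 4 5 6 7 8 9 10

hence w(1..10) = (4, 10, 3, 2, 5, 6, 1, 7, 8, 9).

Rothe diagram D(w) (16 cells), 4 SE-corners (essential conditions):

[(2, 3, 0), (2, 9, 1), (3, 2, 0), (6, 1, 0)]


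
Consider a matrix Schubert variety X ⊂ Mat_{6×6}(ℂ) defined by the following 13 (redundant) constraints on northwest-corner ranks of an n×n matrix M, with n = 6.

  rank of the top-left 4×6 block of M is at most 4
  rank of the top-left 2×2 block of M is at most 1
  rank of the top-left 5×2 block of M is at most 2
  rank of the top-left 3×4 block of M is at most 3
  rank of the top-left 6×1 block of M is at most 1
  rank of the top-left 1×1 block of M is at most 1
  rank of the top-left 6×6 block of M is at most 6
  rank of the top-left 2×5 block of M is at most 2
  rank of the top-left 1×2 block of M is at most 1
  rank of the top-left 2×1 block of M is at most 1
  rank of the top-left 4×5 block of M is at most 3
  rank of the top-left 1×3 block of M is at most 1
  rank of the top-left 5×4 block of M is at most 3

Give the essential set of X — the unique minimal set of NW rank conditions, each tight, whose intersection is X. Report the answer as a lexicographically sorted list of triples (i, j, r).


Rank table r_w(6×6) implied by the 13 constraints:

  R[1]: 1 1 1 1 1 1
  R[2]: 1 1 2 2 2 2
  R[3]: 1 2 3 3 3 3
  R[4]: 1 2 3 3 3 4
  R[5]: 1 2 3 3 4 5
  R[6]: 1 2 3 4 5 6

the unique w with this rank table is (1, 3, 2, 6, 5, 4).

3 SE-corners of the 4-cell Rothe diagram give Ess(w):

[(2, 2, 1), (4, 5, 3), (5, 4, 3)]


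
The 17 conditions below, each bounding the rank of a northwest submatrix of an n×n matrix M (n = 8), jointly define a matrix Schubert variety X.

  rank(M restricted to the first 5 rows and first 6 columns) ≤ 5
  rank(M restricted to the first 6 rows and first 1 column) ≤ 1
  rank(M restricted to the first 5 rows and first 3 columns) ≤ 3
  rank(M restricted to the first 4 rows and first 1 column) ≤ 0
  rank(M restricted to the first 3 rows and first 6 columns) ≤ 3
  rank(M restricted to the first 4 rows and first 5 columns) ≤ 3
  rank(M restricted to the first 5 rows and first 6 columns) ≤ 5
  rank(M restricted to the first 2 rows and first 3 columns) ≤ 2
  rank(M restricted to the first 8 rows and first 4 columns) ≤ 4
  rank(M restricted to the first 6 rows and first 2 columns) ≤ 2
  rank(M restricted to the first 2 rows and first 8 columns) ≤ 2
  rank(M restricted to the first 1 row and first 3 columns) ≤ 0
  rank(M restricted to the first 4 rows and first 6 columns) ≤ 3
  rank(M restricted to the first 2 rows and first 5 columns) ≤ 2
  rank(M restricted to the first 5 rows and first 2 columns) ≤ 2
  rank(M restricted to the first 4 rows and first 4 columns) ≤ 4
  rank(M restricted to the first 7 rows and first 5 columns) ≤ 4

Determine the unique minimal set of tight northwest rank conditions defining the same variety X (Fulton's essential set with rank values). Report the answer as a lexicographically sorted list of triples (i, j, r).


Reconstructing r_w from the 17 given conditions:

  row 1: 0  0  0  1  1  1  1  1
  row 2: 0  1  1  2  2  2  2  2
  row 3: 0  1  2  3  3  3  3  3
  row 4: 0  1  2  3  3  3  4  4
  row 5: 1  2  3  4  4  4  5  5
  row 6: 1  2  3  4  4  5  6  6
  row 7: 1  2  3  4  4  5  6  7
  row 8: 1  2  3  4  5  6  7  8

so w = (4, 2, 3, 7, 1, 6, 8, 5).

D(w) has 10 cells with 4 SE-corners; essential set:

[(1, 3, 0), (4, 1, 0), (4, 6, 3), (7, 5, 4)]


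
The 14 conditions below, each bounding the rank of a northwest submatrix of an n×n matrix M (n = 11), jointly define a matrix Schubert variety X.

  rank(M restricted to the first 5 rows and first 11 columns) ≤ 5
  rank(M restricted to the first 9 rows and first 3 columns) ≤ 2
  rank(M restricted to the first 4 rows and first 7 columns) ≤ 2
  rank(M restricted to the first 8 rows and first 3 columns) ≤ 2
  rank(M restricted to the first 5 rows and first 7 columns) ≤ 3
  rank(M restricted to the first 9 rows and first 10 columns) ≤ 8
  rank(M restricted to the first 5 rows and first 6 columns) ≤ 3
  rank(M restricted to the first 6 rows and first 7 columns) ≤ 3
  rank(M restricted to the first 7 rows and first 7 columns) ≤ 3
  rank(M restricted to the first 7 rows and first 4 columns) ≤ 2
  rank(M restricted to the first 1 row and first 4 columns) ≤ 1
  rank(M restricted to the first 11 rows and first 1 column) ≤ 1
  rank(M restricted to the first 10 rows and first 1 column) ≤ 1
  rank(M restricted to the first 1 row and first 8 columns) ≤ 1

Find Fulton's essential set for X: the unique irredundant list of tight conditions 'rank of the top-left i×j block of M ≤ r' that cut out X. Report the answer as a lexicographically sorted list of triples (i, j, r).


Reconstructing r_w from the 14 given conditions:

  R[1]: 1 1 1 1 1 1 1 1 1 1 1
  R[2]: 1 2 2 2 2 2 2 2 2 2 2
  R[3]: 1 2 2 2 2 2 2 3 3 3 3
  R[4]: 1 2 2 2 2 2 2 3 4 4 4
  R[5]: 1 2 2 2 3 3 3 4 5 5 5
  R[6]: 1 2 2 2 3 3 3 4 5 6 6
  R[7]: 1 2 2 2 3 3 3 4 5 6 7
  R[8]: 1 2 2 3 4 4 4 5 6 7 8
  R[9]: 1 2 2 3 4 5 5 6 7 8 9
  R[10]: 1 2 3 4 5 6 6 7 8 9 10
  R[11]: 1 2 3 4 5 6 7 8 9 10 11

giving w = (1, 2, 8, 9, 5, 10, 11, 4, 6, 3, 7) via Δ²R.

D(w) has 22 cells with 4 SE-corners; essential set:

[(4, 7, 2), (7, 4, 2), (7, 7, 3), (9, 3, 2)]


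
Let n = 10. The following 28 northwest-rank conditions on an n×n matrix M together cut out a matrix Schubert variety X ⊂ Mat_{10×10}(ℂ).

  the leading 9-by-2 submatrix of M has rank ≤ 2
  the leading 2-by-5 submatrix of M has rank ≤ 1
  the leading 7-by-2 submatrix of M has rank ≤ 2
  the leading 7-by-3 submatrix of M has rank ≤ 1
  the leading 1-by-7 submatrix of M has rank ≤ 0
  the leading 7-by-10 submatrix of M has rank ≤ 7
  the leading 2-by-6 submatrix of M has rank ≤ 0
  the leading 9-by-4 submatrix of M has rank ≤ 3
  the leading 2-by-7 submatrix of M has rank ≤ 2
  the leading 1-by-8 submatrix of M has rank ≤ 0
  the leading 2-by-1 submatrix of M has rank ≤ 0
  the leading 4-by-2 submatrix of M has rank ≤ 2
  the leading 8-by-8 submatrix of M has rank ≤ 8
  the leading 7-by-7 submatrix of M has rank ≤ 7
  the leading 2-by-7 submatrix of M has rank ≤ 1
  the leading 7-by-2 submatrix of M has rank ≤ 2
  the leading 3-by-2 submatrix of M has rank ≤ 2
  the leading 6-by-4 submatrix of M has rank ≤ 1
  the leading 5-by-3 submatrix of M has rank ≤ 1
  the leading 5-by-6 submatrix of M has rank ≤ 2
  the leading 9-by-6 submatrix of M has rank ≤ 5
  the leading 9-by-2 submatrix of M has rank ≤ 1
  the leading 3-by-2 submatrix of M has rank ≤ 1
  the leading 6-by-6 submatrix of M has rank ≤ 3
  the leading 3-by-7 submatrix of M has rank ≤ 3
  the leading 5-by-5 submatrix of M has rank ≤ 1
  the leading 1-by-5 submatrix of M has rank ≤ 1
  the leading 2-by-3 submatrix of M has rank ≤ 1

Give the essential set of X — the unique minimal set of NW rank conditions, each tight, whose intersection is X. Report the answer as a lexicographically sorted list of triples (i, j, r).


Computing R[i][j] = min implied NW-rank bound (n=10, 28 conditions):

  i=1: 0, 0, 0, 0, 0, 0, 0, 0, 1, 1
  i=2: 0, 0, 0, 0, 0, 0, 1, 1, 2, 2
  i=3: 1, 1, 1, 1, 1, 1, 2, 2, 3, 3
  i=4: 1, 1, 1, 1, 1, 2, 3, 3, 4, 4
  i=5: 1, 1, 1, 1, 1, 2, 3, 4, 5, 5
  i=6: 1, 1, 1, 1, 2, 3, 4, 5, 6, 6
  i=7: 1, 1, 1, 2, 3, 4, 5, 6, 7, 7
  i=8: 1, 1, 2, 3, 4, 5, 6, 7, 8, 8
  i=9: 1, 1, 2, 3, 4, 5, 6, 7, 8, 9
  i=10: 1, 2, 3, 4, 5, 6, 7, 8, 9, 10

hence w(1..10) = (9, 7, 1, 6, 8, 5, 4, 3, 10, 2).

ℓ(w)=29; the 6 essential cells (i,j,r):

[(1, 8, 0), (2, 6, 0), (5, 5, 1), (6, 4, 1), (7, 3, 1), (9, 2, 1)]


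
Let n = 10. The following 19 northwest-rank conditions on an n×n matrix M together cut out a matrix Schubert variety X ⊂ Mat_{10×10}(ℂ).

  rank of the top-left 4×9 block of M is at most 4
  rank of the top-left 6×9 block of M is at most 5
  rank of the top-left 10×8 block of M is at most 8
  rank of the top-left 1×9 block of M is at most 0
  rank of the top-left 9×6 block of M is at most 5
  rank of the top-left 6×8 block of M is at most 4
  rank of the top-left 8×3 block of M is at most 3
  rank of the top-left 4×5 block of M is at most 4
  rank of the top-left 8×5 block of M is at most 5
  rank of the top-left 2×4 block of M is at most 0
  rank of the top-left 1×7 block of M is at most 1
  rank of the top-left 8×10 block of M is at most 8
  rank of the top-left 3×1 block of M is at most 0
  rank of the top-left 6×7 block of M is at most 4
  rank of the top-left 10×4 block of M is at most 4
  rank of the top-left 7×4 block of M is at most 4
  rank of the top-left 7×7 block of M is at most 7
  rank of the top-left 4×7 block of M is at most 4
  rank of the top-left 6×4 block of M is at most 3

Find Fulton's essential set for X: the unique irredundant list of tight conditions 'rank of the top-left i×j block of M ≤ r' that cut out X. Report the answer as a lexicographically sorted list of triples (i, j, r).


Computing R[i][j] = min implied NW-rank bound (n=10, 19 conditions):

  0, 0, 0, 0, 0, 0, 0, 0, 0, 1
  0, 0, 0, 0, 1, 1, 1, 1, 1, 2
  0, 1, 1, 1, 2, 2, 2, 2, 2, 3
  1, 2, 2, 2, 3, 3, 3, 3, 3, 4
  1, 2, 3, 3, 4, 4, 4, 4, 4, 5
  1, 2, 3, 3, 4, 4, 4, 4, 5, 6
  1, 2, 3, 4, 5, 5, 5, 5, 6, 7
  1, 2, 3, 4, 5, 5, 6, 6, 7, 8
  1, 2, 3, 4, 5, 5, 6, 7, 8, 9
  1, 2, 3, 4, 5, 6, 7, 8, 9, 10

so w = (10, 5, 2, 1, 3, 9, 4, 7, 8, 6).

D(w) has 20 cells with 6 SE-corners; essential set:

[(1, 9, 0), (2, 4, 0), (3, 1, 0), (6, 4, 3), (6, 8, 4), (9, 6, 5)]


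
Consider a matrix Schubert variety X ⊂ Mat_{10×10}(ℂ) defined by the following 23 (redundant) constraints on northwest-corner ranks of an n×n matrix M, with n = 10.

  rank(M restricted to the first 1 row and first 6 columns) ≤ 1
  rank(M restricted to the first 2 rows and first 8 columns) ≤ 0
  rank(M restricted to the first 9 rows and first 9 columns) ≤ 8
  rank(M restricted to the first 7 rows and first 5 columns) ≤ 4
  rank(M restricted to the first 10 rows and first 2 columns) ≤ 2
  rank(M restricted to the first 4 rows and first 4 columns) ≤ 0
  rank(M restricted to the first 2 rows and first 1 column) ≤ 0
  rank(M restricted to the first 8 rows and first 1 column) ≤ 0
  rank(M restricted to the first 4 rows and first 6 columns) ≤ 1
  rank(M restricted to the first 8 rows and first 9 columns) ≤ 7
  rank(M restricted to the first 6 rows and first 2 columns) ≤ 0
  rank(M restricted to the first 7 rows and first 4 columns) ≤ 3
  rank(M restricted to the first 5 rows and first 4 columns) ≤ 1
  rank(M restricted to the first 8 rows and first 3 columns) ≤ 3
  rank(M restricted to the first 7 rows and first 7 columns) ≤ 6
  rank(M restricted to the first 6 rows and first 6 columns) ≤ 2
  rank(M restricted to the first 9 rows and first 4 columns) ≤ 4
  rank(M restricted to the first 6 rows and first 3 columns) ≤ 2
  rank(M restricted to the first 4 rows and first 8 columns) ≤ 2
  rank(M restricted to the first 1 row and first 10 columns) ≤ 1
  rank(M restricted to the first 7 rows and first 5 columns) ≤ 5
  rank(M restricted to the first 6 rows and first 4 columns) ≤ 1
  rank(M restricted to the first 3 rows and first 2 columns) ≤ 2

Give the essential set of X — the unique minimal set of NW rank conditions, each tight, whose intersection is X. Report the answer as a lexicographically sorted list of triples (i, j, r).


The tightest implied rank at each (i,j), from the 23 conditions:

  R[1]: 0 | 0 | 0 | 0 | 0 | 0 | 0 | 0 | 1 | 1
  R[2]: 0 | 0 | 0 | 0 | 0 | 0 | 0 | 0 | 1 | 2
  R[3]: 0 | 0 | 0 | 0 | 1 | 1 | 1 | 1 | 2 | 3
  R[4]: 0 | 0 | 0 | 0 | 1 | 1 | 2 | 2 | 3 | 4
  R[5]: 0 | 0 | 1 | 1 | 2 | 2 | 3 | 3 | 4 | 5
  R[6]: 0 | 0 | 1 | 1 | 2 | 2 | 3 | 4 | 5 | 6
  R[7]: 0 | 1 | 2 | 2 | 3 | 3 | 4 | 5 | 6 | 7
  R[8]: 0 | 1 | 2 | 3 | 4 | 4 | 5 | 6 | 7 | 8
  R[9]: 1 | 2 | 3 | 4 | 5 | 5 | 6 | 7 | 8 | 9
  R[10]: 1 | 2 | 3 | 4 | 5 | 6 | 7 | 8 | 9 | 10

hence w(1..10) = (9, 10, 5, 7, 3, 8, 2, 4, 1, 6).

Rothe diagram D(w) (33 cells), 7 SE-corners (essential conditions):

[(2, 8, 0), (4, 4, 0), (4, 6, 1), (6, 2, 0), (6, 4, 1), (6, 6, 2), (8, 1, 0)]


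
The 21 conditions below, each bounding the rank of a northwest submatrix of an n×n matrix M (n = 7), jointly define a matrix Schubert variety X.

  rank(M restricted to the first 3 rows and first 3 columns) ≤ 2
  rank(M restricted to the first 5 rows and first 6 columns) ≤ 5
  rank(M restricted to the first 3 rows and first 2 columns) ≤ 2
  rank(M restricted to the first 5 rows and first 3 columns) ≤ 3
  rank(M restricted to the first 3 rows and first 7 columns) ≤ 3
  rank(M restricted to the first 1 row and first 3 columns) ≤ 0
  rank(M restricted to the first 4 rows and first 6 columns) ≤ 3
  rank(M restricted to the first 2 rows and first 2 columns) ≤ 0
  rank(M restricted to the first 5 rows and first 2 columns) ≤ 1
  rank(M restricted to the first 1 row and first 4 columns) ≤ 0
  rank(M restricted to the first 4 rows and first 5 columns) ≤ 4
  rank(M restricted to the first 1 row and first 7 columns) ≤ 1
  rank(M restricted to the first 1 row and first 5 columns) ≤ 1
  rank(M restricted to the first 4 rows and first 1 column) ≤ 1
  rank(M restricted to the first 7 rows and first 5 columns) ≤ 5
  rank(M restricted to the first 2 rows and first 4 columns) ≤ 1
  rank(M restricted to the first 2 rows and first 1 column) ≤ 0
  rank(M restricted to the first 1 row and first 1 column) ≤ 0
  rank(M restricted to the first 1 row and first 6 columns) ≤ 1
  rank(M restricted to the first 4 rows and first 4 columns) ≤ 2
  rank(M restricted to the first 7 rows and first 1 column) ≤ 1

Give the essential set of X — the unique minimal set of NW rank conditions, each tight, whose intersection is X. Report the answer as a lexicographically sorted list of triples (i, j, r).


Reconstructing r_w from the 21 given conditions:

  0  0  0  0  1  1  1
  0  0  1  1  2  2  2
  1  1  2  2  3  3  3
  1  1  2  2  3  3  4
  1  1  2  3  4  4  5
  1  2  3  4  5  5  6
  1  2  3  4  5  6  7

hence w(1..7) = (5, 3, 1, 7, 4, 2, 6).

Fulton essential set (5 of the 10 Rothe cells):

[(1, 4, 0), (2, 2, 0), (4, 4, 2), (4, 6, 3), (5, 2, 1)]


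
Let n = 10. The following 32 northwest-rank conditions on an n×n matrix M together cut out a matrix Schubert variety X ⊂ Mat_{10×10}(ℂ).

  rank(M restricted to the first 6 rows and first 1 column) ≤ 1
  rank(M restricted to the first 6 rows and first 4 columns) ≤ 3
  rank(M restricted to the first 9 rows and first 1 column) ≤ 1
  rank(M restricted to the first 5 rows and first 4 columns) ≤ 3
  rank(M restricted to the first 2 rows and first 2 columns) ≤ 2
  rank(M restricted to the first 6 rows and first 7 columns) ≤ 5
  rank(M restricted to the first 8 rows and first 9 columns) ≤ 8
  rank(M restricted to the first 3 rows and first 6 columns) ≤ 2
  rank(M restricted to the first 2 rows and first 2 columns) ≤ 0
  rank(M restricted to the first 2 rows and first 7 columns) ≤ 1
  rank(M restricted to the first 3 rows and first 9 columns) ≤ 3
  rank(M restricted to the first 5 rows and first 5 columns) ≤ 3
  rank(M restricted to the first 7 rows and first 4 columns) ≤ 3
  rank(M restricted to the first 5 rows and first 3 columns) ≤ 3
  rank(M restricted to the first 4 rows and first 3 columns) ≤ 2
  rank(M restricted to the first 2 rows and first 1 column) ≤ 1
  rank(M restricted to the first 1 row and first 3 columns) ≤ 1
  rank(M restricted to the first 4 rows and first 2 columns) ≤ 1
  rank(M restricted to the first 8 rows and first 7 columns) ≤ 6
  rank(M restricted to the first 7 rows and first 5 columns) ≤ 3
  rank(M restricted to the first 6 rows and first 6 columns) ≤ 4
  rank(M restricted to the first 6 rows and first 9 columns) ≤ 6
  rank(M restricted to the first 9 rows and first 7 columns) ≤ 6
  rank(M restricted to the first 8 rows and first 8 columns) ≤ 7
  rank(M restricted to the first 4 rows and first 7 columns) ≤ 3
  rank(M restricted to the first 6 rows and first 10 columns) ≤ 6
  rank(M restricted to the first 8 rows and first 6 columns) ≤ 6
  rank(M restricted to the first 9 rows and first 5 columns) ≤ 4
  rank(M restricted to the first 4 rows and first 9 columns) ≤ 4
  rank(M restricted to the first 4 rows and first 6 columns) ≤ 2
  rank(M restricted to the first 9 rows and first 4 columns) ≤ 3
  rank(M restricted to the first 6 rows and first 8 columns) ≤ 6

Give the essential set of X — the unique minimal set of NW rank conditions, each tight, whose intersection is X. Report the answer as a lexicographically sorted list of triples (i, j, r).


Rank table r_w(10×10) implied by the 32 constraints:

  row 1: 0  0  1  1  1  1  1  1  1  1
  row 2: 0  0  1  1  1  1  1  2  2  2
  row 3: 1  1  2  2  2  2  2  3  3  3
  row 4: 1  1  2  2  2  2  3  4  4  4
  row 5: 1  2  3  3  3  3  4  5  5  5
  row 6: 1  2  3  3  3  4  5  6  6  6
  row 7: 1  2  3  3  3  4  5  6  7  7
  row 8: 1  2  3  3  4  5  6  7  8  8
  row 9: 1  2  3  3  4  5  6  7  8  9
  row 10: 1  2  3  4  5  6  7  8  9  10

hence w(1..10) = (3, 8, 1, 7, 2, 6, 9, 5, 10, 4).

6 SE-corners of the 18-cell Rothe diagram give Ess(w):

[(2, 2, 0), (2, 7, 1), (4, 2, 1), (4, 6, 2), (7, 5, 3), (9, 4, 3)]


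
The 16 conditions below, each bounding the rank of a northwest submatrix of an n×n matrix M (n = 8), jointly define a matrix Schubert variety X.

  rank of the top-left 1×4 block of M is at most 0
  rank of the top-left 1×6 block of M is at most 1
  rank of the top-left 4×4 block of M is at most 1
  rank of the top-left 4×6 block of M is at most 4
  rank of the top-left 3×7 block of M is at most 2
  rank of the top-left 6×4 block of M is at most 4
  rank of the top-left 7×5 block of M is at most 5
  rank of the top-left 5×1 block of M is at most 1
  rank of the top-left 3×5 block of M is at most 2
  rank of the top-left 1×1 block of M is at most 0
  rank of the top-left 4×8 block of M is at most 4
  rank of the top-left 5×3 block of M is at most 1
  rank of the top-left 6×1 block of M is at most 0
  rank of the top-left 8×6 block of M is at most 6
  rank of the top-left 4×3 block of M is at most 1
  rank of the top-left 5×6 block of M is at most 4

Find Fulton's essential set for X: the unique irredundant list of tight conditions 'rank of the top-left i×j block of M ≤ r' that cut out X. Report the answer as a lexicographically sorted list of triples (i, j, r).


Propagating the 16 rank bounds to every northwest block:

  row 1: 0 0 0 0 1 1 1 1
  row 2: 0 1 1 1 2 2 2 2
  row 3: 0 1 1 1 2 2 2 3
  row 4: 0 1 1 1 2 3 3 4
  row 5: 0 1 1 2 3 4 4 5
  row 6: 0 1 2 3 4 5 5 6
  row 7: 1 2 3 4 5 6 6 7
  row 8: 1 2 3 4 5 6 7 8

so w = (5, 2, 8, 6, 4, 3, 1, 7).

Fulton essential set (5 of the 16 Rothe cells):

[(1, 4, 0), (3, 7, 2), (4, 4, 1), (5, 3, 1), (6, 1, 0)]


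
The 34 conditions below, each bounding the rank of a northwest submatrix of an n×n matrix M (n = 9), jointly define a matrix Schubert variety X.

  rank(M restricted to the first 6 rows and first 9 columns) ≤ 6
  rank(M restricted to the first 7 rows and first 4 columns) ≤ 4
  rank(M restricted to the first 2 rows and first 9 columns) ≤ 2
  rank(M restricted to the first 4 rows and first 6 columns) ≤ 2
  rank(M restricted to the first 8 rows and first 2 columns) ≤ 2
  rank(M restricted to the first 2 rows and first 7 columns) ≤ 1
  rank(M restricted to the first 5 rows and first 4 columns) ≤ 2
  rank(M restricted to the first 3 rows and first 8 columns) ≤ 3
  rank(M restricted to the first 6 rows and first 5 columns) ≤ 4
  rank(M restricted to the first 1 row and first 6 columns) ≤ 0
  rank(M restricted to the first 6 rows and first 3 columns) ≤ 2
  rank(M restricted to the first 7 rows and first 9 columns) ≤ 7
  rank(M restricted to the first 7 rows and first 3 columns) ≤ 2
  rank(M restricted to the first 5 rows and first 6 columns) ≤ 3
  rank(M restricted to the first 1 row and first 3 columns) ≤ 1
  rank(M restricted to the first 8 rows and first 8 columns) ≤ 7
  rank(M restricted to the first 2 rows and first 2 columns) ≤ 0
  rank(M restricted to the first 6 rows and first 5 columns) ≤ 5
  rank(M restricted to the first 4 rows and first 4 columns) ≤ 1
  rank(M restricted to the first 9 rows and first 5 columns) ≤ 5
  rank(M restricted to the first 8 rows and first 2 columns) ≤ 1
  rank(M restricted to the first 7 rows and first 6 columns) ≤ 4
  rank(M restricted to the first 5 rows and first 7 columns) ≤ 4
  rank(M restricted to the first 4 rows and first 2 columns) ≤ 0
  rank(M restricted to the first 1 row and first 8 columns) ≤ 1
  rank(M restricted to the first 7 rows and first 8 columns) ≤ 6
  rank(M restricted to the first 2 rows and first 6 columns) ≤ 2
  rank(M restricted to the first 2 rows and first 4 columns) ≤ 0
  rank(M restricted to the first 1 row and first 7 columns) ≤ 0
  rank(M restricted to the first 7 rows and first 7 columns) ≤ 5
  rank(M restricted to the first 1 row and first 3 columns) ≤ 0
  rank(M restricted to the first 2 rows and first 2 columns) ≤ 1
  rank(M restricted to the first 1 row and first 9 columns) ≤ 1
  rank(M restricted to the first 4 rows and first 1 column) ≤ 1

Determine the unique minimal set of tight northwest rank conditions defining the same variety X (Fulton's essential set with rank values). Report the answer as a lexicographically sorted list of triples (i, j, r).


Propagating the 34 rank bounds to every northwest block:

  R[1]: 0 | 0 | 0 | 0 | 0 | 0 | 0 | 1 | 1
  R[2]: 0 | 0 | 0 | 0 | 1 | 1 | 1 | 2 | 2
  R[3]: 0 | 0 | 1 | 1 | 2 | 2 | 2 | 3 | 3
  R[4]: 0 | 0 | 1 | 1 | 2 | 2 | 3 | 4 | 4
  R[5]: 1 | 1 | 2 | 2 | 3 | 3 | 4 | 5 | 5
  R[6]: 1 | 1 | 2 | 3 | 4 | 4 | 5 | 6 | 6
  R[7]: 1 | 1 | 2 | 3 | 4 | 4 | 5 | 6 | 7
  R[8]: 1 | 1 | 2 | 3 | 4 | 5 | 6 | 7 | 8
  R[9]: 1 | 2 | 3 | 4 | 5 | 6 | 7 | 8 | 9

giving w = (8, 5, 3, 7, 1, 4, 9, 6, 2) via Δ²R.

Rothe diagram D(w) (21 cells), 7 SE-corners (essential conditions):

[(1, 7, 0), (2, 4, 0), (4, 2, 0), (4, 4, 1), (4, 6, 2), (7, 6, 4), (8, 2, 1)]


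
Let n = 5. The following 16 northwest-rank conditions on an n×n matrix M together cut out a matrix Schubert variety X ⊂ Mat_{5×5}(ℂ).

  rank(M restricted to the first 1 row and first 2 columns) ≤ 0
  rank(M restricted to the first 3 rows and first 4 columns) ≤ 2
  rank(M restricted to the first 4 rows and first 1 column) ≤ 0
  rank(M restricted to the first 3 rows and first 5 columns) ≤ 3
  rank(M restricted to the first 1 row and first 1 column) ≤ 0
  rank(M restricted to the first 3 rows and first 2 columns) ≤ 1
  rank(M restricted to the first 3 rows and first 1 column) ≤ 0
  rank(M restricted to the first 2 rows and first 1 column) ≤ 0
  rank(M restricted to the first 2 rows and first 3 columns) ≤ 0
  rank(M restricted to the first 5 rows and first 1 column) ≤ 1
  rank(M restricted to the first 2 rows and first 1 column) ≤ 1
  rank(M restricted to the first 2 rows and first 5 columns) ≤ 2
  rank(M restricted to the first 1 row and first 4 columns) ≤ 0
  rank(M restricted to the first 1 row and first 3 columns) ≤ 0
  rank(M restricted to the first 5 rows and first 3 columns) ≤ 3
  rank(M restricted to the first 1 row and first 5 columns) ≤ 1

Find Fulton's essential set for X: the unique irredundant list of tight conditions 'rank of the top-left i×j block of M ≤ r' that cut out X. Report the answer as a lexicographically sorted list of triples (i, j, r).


Rank table r_w(5×5) implied by the 16 constraints:

  0, 0, 0, 0, 1
  0, 0, 0, 1, 2
  0, 1, 1, 2, 3
  0, 1, 2, 3, 4
  1, 2, 3, 4, 5

so w = (5, 4, 2, 3, 1).

ℓ(w)=9; the 3 essential cells (i,j,r):

[(1, 4, 0), (2, 3, 0), (4, 1, 0)]


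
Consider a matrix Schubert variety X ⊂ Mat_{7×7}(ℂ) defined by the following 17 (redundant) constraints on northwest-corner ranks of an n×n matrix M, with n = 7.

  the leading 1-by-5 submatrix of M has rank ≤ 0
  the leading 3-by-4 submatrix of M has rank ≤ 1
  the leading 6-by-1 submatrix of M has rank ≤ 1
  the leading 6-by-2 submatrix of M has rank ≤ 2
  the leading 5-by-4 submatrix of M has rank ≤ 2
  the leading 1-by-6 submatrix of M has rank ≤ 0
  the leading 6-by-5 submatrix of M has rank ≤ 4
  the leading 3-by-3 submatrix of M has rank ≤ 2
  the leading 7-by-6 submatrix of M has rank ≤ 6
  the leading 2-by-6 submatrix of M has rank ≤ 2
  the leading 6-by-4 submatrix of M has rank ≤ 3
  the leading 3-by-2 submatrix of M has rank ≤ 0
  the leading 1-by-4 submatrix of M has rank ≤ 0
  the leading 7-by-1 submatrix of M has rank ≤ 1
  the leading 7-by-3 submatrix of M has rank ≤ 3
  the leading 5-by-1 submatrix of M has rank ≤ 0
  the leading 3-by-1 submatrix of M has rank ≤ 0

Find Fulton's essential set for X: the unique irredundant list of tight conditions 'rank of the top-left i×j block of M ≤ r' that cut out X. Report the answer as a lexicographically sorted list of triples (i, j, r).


Propagating the 17 rank bounds to every northwest block:

  row 1: 0 | 0 | 0 | 0 | 0 | 0 | 1
  row 2: 0 | 0 | 1 | 1 | 1 | 1 | 2
  row 3: 0 | 0 | 1 | 1 | 2 | 2 | 3
  row 4: 0 | 1 | 2 | 2 | 3 | 3 | 4
  row 5: 0 | 1 | 2 | 2 | 3 | 4 | 5
  row 6: 1 | 2 | 3 | 3 | 4 | 5 | 6
  row 7: 1 | 2 | 3 | 4 | 5 | 6 | 7

second differences of R give the permutation w = (7, 3, 5, 2, 6, 1, 4).

ℓ(w)=14; the 5 essential cells (i,j,r):

[(1, 6, 0), (3, 2, 0), (3, 4, 1), (5, 1, 0), (5, 4, 2)]


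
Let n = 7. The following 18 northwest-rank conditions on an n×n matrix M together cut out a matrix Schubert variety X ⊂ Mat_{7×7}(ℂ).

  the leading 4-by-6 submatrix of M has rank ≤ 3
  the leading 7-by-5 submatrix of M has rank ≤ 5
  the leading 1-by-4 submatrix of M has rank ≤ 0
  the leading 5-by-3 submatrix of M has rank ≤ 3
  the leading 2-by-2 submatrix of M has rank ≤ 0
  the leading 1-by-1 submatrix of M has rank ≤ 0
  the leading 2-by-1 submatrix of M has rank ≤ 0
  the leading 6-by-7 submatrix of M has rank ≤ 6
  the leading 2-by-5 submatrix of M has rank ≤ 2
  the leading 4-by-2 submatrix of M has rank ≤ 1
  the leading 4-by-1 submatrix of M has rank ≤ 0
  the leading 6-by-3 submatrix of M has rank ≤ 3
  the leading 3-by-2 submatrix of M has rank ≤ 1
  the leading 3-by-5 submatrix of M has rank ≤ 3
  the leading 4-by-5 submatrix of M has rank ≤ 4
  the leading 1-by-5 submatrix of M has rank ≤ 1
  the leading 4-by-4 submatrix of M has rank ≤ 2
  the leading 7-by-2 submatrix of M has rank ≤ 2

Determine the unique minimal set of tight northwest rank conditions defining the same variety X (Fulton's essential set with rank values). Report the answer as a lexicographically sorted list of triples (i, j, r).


Reconstructing r_w from the 18 given conditions:

  0 0 0 0 1 1 1
  0 0 1 1 2 2 2
  0 1 2 2 3 3 3
  0 1 2 2 3 3 4
  1 2 3 3 4 4 5
  1 2 3 4 5 5 6
  1 2 3 4 5 6 7

second differences of R give the permutation w = (5, 3, 2, 7, 1, 4, 6).

5 SE-corners of the 10-cell Rothe diagram give Ess(w):

[(1, 4, 0), (2, 2, 0), (4, 1, 0), (4, 4, 2), (4, 6, 3)]


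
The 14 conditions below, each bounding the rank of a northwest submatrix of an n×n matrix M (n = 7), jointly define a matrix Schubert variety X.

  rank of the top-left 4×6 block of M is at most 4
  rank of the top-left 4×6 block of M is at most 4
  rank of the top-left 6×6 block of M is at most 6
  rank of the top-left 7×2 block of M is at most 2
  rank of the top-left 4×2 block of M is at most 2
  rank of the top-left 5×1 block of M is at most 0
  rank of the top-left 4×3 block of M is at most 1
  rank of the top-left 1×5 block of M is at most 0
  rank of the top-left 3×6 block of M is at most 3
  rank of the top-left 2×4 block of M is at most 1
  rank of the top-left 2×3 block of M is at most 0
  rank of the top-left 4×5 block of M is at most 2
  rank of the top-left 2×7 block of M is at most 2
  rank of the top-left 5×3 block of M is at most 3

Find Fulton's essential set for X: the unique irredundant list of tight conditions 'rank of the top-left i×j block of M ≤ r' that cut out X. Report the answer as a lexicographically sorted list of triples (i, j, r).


Propagating the 14 rank bounds to every northwest block:

  row 1: 0 | 0 | 0 | 0 | 0 | 1 | 1
  row 2: 0 | 0 | 0 | 1 | 1 | 2 | 2
  row 3: 0 | 1 | 1 | 2 | 2 | 3 | 3
  row 4: 0 | 1 | 1 | 2 | 2 | 3 | 4
  row 5: 0 | 1 | 2 | 3 | 3 | 4 | 5
  row 6: 1 | 2 | 3 | 4 | 4 | 5 | 6
  row 7: 1 | 2 | 3 | 4 | 5 | 6 | 7

so w = (6, 4, 2, 7, 3, 1, 5).

5 SE-corners of the 13-cell Rothe diagram give Ess(w):

[(1, 5, 0), (2, 3, 0), (4, 3, 1), (4, 5, 2), (5, 1, 0)]


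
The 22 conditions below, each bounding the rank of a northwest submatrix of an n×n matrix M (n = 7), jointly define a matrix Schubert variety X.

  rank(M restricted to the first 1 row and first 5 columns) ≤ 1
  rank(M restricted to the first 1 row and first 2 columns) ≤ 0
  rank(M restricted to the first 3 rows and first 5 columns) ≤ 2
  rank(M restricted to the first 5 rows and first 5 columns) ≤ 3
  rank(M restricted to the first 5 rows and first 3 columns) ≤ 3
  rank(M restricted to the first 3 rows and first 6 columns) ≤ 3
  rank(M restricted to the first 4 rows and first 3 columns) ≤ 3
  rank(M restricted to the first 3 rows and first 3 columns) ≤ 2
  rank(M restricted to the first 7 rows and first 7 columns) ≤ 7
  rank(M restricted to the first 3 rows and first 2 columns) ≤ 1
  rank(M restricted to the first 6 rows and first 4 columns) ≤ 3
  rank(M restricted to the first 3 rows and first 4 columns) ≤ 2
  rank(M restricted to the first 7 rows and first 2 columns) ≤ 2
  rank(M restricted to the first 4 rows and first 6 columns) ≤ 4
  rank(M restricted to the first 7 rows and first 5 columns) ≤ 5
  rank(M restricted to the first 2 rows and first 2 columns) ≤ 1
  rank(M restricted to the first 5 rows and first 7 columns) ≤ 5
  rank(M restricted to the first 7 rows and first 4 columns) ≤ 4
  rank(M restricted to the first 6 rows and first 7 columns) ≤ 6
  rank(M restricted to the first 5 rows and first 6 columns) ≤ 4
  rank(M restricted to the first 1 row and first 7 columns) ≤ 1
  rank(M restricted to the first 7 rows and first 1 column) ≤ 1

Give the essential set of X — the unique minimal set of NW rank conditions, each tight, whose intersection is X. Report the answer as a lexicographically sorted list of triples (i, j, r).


The tightest implied rank at each (i,j), from the 22 conditions:

  R[1]: 0  0  1  1  1  1  1
  R[2]: 1  1  2  2  2  2  2
  R[3]: 1  1  2  2  2  3  3
  R[4]: 1  2  3  3  3  4  4
  R[5]: 1  2  3  3  3  4  5
  R[6]: 1  2  3  3  4  5  6
  R[7]: 1  2  3  4  5  6  7

second differences of R give the permutation w = (3, 1, 6, 2, 7, 5, 4).

Rothe diagram D(w) (8 cells), 5 SE-corners (essential conditions):

[(1, 2, 0), (3, 2, 1), (3, 5, 2), (5, 5, 3), (6, 4, 3)]
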